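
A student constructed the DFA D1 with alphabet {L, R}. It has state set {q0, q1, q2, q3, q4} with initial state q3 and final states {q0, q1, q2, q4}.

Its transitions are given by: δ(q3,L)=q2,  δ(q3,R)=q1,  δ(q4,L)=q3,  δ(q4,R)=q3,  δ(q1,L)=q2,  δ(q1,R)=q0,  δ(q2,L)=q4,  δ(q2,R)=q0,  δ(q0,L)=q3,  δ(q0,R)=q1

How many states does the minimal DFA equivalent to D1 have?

All states are reachable from the start state.
Initial partition by acceptance: {q0,q1,q2,q4} | {q3}.
On input L, block {q0,q1,q2,q4} splits into {q0,q4} and {q1,q2}.
On input R, block {q0,q4} splits into {q0} and {q4}.
Refine {q1,q2} on symbol L: members go to different blocks, giving {q1} and {q2}.
Stable partition: {q0} | {q3} | {q1} | {q4} | {q2} — 5 equivalence classes.

5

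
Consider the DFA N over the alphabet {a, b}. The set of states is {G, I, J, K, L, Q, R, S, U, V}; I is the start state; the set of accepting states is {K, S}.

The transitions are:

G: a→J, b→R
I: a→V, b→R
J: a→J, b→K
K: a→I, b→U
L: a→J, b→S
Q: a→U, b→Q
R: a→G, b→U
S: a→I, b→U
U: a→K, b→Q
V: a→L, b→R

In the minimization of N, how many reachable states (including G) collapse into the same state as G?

Start with accepting vs non-accepting: {K,S} | {G,I,J,L,Q,R,U,V}.
Split {G,I,J,L,Q,R,U,V} by δ(·,a) → {G,I,J,L,Q,R,V} and {U}.
Split {G,I,J,L,Q,R,V} by δ(·,a) → {G,I,J,L,R,V} and {Q}.
On input b, block {G,I,J,L,R,V} splits into {G,I,V} and {J,L} and {R}.
Split {G,I,V} by δ(·,a) → {G,V} and {I}.
Stable partition: {K,S} | {G,V} | {U} | {Q} | {J,L} | {R} | {I} — 7 equivalence classes.
The equivalence class containing G is {G,V}, of size 2.

2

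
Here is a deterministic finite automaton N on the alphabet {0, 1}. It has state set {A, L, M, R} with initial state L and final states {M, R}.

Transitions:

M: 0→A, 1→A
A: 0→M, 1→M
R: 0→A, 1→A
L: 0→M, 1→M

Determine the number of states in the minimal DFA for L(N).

2

First remove the unreachable states {R}; 3 states remain.
Initial partition by acceptance: {M} | {A,L}.
No further refinement is possible. Final partition (2 blocks): {M} | {A,L}.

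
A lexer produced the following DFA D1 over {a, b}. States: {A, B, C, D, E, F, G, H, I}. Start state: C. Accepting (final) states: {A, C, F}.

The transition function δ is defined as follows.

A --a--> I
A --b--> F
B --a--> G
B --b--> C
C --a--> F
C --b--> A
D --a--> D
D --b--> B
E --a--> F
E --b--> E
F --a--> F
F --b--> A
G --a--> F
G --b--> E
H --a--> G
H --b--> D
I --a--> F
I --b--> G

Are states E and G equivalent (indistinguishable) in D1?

Yes

Reachable states from the start: {A,C,E,F,G,I}. Unreachable: {B,D,H} — drop them.
Start with accepting vs non-accepting: {A,C,F} | {E,G,I}.
Refine {A,C,F} on symbol a: members go to different blocks, giving {C,F} and {A}.
No further refinement is possible. Final partition (3 blocks): {C,F} | {E,G,I} | {A}.
E and G lie in the same block of the stable partition, so they are equivalent — no string distinguishes them.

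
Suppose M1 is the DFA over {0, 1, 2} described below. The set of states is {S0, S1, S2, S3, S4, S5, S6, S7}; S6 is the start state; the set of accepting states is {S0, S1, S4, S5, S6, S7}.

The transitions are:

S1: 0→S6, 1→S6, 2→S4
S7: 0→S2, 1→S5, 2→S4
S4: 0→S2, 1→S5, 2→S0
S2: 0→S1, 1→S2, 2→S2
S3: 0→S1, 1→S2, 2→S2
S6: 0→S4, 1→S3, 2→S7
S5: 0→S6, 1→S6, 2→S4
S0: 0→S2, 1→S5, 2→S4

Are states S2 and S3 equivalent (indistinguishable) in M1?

Initial partition by acceptance: {S0,S1,S4,S5,S6,S7} | {S2,S3}.
Refine {S0,S1,S4,S5,S6,S7} on symbol 0: members go to different blocks, giving {S0,S4,S7} and {S1,S5,S6}.
Refine {S1,S5,S6} on symbol 0: members go to different blocks, giving {S1,S5} and {S6}.
No further refinement is possible. Final partition (4 blocks): {S0,S4,S7} | {S2,S3} | {S1,S5} | {S6}.
S2 and S3 lie in the same block of the stable partition, so they are equivalent — no string distinguishes them.

Yes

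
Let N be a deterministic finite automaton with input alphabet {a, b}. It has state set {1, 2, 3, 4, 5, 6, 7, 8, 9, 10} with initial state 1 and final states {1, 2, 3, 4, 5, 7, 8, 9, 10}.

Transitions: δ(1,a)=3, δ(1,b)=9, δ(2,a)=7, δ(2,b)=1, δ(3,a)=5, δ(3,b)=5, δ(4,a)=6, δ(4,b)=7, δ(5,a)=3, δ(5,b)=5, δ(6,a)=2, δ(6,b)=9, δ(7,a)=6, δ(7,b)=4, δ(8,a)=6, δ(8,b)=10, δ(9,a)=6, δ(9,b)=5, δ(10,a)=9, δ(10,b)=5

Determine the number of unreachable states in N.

Starting at 1 and following transitions, the reachable set is {1, 2, 3, 4, 5, 6, 7, 9}. That leaves 8, 10 unreachable — 2 in total.

2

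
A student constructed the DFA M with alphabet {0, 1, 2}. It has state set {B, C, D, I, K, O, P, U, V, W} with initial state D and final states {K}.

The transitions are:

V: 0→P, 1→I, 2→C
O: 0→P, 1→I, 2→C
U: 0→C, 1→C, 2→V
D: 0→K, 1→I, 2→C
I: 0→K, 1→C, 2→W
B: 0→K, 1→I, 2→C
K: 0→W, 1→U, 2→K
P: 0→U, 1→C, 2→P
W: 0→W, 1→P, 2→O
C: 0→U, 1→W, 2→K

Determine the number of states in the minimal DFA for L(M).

First remove the unreachable states {B}; 9 states remain.
Initial partition by acceptance: {K} | {C,D,I,O,P,U,V,W}.
Split {C,D,I,O,P,U,V,W} by δ(·,0) → {C,O,P,U,V,W} and {D,I}.
Refine {C,O,P,U,V,W} on symbol 1: members go to different blocks, giving {C,P,U,W} and {O,V}.
On input 2, block {C,P,U,W} splits into {U,W} and {P} and {C}.
On input 0, block {U,W} splits into {W} and {U}.
On input 1, block {D,I} splits into {I} and {D}.
No further refinement is possible. Final partition (8 blocks): {K} | {W} | {I} | {O,V} | {P} | {C} | {U} | {D}.

8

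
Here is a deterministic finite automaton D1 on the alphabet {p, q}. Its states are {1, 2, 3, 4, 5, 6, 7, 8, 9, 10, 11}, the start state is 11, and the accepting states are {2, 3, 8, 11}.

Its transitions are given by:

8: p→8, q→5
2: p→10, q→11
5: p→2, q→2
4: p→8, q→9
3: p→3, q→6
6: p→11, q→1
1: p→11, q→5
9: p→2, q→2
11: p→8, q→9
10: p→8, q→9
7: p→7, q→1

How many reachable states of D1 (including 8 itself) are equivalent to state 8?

2

First remove the unreachable states {1,3,4,6,7}; 6 states remain.
Start with accepting vs non-accepting: {2,8,11} | {5,9,10}.
Refine {2,8,11} on symbol p: members go to different blocks, giving {8,11} and {2}.
Split {5,9,10} by δ(·,p) → {5,9} and {10}.
Stable partition: {8,11} | {5,9} | {2} | {10} — 4 equivalence classes.
The equivalence class containing 8 is {8,11}, of size 2.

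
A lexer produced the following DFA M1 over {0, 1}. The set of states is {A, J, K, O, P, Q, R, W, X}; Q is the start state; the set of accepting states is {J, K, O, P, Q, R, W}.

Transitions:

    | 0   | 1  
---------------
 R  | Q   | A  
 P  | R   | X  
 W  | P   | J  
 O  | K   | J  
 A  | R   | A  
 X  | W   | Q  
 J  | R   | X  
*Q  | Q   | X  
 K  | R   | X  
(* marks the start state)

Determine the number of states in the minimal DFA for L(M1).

Reachable states from the start: {A,J,P,Q,R,W,X}. Unreachable: {K,O} — drop them.
P0 = {J,P,Q,R,W} | {A,X}.
Refine {J,P,Q,R,W} on symbol 1: members go to different blocks, giving {J,P,Q,R} and {W}.
Refine {A,X} on symbol 0: members go to different blocks, giving {A} and {X}.
Refine {J,P,Q,R} on symbol 1: members go to different blocks, giving {J,P,Q} and {R}.
Refine {J,P,Q} on symbol 0: members go to different blocks, giving {J,P} and {Q}.
No further refinement is possible. Final partition (6 blocks): {J,P} | {A} | {W} | {X} | {R} | {Q}.

6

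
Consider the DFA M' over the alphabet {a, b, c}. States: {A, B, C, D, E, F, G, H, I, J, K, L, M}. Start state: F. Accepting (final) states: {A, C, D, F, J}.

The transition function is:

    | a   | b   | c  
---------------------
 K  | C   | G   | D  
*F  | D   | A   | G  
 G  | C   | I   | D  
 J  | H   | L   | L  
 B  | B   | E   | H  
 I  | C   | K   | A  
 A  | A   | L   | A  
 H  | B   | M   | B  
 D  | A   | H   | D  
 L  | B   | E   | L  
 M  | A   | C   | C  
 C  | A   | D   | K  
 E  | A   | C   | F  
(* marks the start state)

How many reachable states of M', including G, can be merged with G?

3

First remove the unreachable states {J}; 12 states remain.
Initial partition by acceptance: {A,C,D,F} | {B,E,G,H,I,K,L,M}.
Split {A,C,D,F} by δ(·,b) → {A,D} and {C,F}.
Refine {B,E,G,H,I,K,L,M} on symbol a: members go to different blocks, giving {B,H,L} and {G,I,K} and {E,M}.
The partition is now stable with 5 blocks: {A,D} | {B,H,L} | {C,F} | {G,I,K} | {E,M}.
The equivalence class containing G is {G,I,K}, of size 3.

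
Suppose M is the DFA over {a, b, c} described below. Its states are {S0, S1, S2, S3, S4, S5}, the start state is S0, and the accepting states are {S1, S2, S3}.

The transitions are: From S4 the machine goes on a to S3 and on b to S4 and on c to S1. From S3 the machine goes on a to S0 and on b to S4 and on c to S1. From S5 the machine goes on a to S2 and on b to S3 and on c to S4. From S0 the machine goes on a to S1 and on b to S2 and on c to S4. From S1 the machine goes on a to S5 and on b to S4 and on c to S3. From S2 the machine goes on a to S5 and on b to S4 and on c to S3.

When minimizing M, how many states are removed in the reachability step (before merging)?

0

Every one of the 6 states is reachable from S0.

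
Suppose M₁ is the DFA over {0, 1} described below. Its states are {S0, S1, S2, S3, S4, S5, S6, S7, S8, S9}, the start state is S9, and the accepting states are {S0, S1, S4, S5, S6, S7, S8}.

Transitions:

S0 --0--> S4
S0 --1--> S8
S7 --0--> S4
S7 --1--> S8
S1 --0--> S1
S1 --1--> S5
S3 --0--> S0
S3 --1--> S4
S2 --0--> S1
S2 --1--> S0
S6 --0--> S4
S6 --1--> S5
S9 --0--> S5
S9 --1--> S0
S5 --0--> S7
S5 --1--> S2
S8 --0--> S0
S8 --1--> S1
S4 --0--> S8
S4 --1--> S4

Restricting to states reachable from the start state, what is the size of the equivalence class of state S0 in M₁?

2

States {S3,S6} cannot be reached from the start state, so discard them.
Initial partition by acceptance: {S0,S1,S4,S5,S7,S8} | {S2,S9}.
On input 1, block {S0,S1,S4,S5,S7,S8} splits into {S0,S1,S4,S7,S8} and {S5}.
Refine {S0,S1,S4,S7,S8} on symbol 1: members go to different blocks, giving {S0,S4,S7,S8} and {S1}.
Split {S0,S4,S7,S8} by δ(·,1) → {S0,S4,S7} and {S8}.
On input 0, block {S0,S4,S7} splits into {S0,S7} and {S4}.
On input 0, block {S2,S9} splits into {S2} and {S9}.
Stable partition: {S0,S7} | {S2} | {S5} | {S1} | {S8} | {S4} | {S9} — 7 equivalence classes.
The equivalence class containing S0 is {S0,S7}, of size 2.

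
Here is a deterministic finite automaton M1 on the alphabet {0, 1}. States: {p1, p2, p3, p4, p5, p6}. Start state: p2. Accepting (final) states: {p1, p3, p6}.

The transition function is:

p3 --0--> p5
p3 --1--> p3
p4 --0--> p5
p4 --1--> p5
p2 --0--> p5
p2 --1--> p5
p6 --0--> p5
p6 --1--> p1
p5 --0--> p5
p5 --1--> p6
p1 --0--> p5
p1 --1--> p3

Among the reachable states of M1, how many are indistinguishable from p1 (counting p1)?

States {p4} cannot be reached from the start state, so discard them.
Initial partition by acceptance: {p1,p3,p6} | {p2,p5}.
On input 1, block {p2,p5} splits into {p2} and {p5}.
No further refinement is possible. Final partition (3 blocks): {p1,p3,p6} | {p2} | {p5}.
The equivalence class containing p1 is {p1,p3,p6}, of size 3.

3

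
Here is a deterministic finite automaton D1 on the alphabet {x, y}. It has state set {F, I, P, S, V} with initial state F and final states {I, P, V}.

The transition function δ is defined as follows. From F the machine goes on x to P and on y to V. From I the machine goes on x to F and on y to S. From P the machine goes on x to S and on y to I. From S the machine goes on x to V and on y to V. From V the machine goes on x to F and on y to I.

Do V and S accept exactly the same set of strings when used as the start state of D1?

Every state is reachable, so we keep all 5.
Initial partition by acceptance: {I,P,V} | {F,S}.
On input y, block {I,P,V} splits into {P,V} and {I}.
The partition is now stable with 3 blocks: {P,V} | {F,S} | {I}.
V and S end up in different blocks, so they are distinguishable. For instance, the string 'ε' is accepted from only V.

No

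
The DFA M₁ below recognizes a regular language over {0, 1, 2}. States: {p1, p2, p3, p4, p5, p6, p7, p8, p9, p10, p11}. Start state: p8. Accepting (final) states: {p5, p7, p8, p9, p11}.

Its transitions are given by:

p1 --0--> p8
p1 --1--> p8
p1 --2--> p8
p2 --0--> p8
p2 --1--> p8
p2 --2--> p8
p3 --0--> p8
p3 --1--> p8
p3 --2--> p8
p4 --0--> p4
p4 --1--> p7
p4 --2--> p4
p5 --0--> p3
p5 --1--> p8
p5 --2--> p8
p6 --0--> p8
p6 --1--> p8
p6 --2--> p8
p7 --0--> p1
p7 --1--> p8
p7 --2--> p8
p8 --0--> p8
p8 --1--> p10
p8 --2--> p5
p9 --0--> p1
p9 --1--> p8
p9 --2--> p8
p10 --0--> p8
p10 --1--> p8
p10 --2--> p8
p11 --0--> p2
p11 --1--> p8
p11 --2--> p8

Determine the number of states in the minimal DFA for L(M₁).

First remove the unreachable states {p1,p2,p4,p6,p7,p9,p11}; 4 states remain.
P0 = {p5,p8} | {p3,p10}.
On input 0, block {p5,p8} splits into {p5} and {p8}.
Stable partition: {p5} | {p3,p10} | {p8} — 3 equivalence classes.

3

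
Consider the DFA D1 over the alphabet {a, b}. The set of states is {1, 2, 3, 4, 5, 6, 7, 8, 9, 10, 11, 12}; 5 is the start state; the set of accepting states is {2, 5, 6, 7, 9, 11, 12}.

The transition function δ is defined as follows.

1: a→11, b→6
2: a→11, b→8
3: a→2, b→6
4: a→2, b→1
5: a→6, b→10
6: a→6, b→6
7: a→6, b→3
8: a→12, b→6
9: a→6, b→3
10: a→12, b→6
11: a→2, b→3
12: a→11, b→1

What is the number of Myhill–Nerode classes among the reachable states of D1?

4

States {4,7,9} cannot be reached from the start state, so discard them.
P0 = {2,5,6,11,12} | {1,3,8,10}.
Refine {2,5,6,11,12} on symbol b: members go to different blocks, giving {2,5,11,12} and {6}.
Split {2,5,11,12} by δ(·,a) → {2,11,12} and {5}.
The partition is now stable with 4 blocks: {2,11,12} | {1,3,8,10} | {6} | {5}.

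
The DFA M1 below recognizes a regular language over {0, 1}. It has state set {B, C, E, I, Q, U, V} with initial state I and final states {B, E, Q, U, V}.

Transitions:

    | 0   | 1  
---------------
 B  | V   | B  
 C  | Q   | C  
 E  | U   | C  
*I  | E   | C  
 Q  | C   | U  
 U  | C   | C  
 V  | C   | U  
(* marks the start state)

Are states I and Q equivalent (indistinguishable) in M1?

No

Reachable states from the start: {C,E,I,Q,U}. Unreachable: {B,V} — drop them.
P0 = {E,Q,U} | {C,I}.
Split {E,Q,U} by δ(·,0) → {Q,U} and {E}.
On input 1, block {Q,U} splits into {Q} and {U}.
Refine {C,I} on symbol 0: members go to different blocks, giving {C} and {I}.
Stable partition: {Q} | {C} | {E} | {U} | {I} — 5 equivalence classes.
I and Q end up in different blocks, so they are distinguishable. For instance, the string 'ε' is accepted from only Q.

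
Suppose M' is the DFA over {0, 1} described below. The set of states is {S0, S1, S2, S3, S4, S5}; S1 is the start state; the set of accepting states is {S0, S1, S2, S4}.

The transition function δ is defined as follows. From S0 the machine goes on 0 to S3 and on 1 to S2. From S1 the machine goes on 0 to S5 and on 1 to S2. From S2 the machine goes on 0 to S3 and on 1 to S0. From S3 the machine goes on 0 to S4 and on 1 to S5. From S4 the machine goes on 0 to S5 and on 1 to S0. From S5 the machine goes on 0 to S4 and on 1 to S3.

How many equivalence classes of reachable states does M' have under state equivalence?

All states are reachable from the start state.
P0 = {S0,S1,S2,S4} | {S3,S5}.
The partition is now stable with 2 blocks: {S0,S1,S2,S4} | {S3,S5}.

2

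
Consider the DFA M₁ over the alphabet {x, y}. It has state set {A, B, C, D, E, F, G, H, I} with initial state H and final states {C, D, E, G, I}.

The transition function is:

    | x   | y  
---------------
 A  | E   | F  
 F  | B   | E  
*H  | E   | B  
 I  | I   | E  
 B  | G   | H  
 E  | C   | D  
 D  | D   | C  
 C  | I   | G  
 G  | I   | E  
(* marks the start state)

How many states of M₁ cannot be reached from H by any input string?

2

No path from H leads to A, F; the other 7 states are all reachable.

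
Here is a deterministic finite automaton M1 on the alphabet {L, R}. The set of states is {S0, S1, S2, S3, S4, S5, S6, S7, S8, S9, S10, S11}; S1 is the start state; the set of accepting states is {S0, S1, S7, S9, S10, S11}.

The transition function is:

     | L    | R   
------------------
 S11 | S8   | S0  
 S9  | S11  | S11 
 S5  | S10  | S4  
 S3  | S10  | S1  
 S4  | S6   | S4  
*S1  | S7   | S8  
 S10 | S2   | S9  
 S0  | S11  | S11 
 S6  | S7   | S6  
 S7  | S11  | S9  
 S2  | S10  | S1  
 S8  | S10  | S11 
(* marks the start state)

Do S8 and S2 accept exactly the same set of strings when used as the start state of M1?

No

First remove the unreachable states {S3,S4,S5,S6}; 8 states remain.
P0 = {S0,S1,S7,S9,S10,S11} | {S2,S8}.
Refine {S0,S1,S7,S9,S10,S11} on symbol L: members go to different blocks, giving {S0,S1,S7,S9} and {S10,S11}.
Refine {S0,S1,S7,S9} on symbol L: members go to different blocks, giving {S0,S7,S9} and {S1}.
Split {S0,S7,S9} by δ(·,R) → {S0,S9} and {S7}.
Refine {S2,S8} on symbol R: members go to different blocks, giving {S2} and {S8}.
Split {S10,S11} by δ(·,L) → {S10} and {S11}.
No further refinement is possible. Final partition (7 blocks): {S0,S9} | {S2} | {S10} | {S1} | {S7} | {S8} | {S11}.
S8 and S2 end up in different blocks, so they are distinguishable. For instance, the string 'RL' is accepted from only S2.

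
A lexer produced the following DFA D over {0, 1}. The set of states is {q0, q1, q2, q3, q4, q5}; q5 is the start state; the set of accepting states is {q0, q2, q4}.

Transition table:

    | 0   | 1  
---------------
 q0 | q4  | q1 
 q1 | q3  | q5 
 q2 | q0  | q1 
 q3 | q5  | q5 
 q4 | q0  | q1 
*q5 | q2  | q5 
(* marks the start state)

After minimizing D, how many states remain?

Initial partition by acceptance: {q0,q2,q4} | {q1,q3,q5}.
Split {q1,q3,q5} by δ(·,0) → {q1,q3} and {q5}.
Split {q1,q3} by δ(·,0) → {q1} and {q3}.
No further refinement is possible. Final partition (4 blocks): {q0,q2,q4} | {q1} | {q5} | {q3}.

4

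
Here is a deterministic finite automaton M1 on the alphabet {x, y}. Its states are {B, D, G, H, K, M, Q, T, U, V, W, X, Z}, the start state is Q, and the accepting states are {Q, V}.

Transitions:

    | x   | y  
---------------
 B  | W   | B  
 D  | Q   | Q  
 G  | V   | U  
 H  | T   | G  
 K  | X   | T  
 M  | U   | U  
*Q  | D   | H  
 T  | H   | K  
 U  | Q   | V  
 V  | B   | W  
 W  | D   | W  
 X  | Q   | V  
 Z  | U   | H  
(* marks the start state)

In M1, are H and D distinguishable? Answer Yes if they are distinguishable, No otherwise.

First remove the unreachable states {M,Z}; 11 states remain.
P0 = {Q,V} | {B,D,G,H,K,T,U,W,X}.
Split {B,D,G,H,K,T,U,W,X} by δ(·,x) → {B,H,K,T,W} and {D,G,U,X}.
On input x, block {Q,V} splits into {Q} and {V}.
Refine {B,H,K,T,W} on symbol x: members go to different blocks, giving {B,H,T} and {K,W}.
Refine {B,H,T} on symbol x: members go to different blocks, giving {H,T} and {B}.
On input y, block {H,T} splits into {H} and {T}.
Refine {D,G,U,X} on symbol x: members go to different blocks, giving {D,U,X} and {G}.
Refine {D,U,X} on symbol y: members go to different blocks, giving {U,X} and {D}.
Split {K,W} by δ(·,x) → {W} and {K}.
No further refinement is possible. Final partition (10 blocks): {Q} | {H} | {U,X} | {V} | {W} | {B} | {T} | {G} | {D} | {K}.
H and D end up in different blocks, so they are distinguishable. For instance, the string 'x' is accepted from only D.

Yes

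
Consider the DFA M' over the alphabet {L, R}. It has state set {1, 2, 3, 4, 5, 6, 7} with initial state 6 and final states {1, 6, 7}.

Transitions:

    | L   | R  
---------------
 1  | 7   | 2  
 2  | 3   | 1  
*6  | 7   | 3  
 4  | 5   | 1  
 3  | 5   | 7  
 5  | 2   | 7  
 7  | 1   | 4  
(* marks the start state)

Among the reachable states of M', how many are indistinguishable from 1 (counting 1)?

Every state is reachable, so we keep all 7.
Initial partition by acceptance: {1,6,7} | {2,3,4,5}.
The partition is now stable with 2 blocks: {1,6,7} | {2,3,4,5}.
State 1 belongs to the block {1,6,7}, which has 3 states.

3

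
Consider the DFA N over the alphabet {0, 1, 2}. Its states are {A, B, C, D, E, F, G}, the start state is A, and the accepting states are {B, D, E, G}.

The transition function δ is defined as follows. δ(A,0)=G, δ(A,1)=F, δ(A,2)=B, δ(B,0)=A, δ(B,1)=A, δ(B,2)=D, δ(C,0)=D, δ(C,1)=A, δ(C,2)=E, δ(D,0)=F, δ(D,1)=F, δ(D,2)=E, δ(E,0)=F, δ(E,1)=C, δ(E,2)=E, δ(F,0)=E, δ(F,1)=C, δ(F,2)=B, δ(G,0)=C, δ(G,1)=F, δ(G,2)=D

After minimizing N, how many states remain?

2

Every state is reachable, so we keep all 7.
Start with accepting vs non-accepting: {B,D,E,G} | {A,C,F}.
The partition is now stable with 2 blocks: {B,D,E,G} | {A,C,F}.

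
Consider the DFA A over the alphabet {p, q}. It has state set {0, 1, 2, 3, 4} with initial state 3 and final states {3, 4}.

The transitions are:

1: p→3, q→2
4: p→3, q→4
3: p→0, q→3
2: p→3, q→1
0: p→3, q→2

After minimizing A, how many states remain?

2

First remove the unreachable states {4}; 4 states remain.
P0 = {3} | {0,1,2}.
The partition is now stable with 2 blocks: {3} | {0,1,2}.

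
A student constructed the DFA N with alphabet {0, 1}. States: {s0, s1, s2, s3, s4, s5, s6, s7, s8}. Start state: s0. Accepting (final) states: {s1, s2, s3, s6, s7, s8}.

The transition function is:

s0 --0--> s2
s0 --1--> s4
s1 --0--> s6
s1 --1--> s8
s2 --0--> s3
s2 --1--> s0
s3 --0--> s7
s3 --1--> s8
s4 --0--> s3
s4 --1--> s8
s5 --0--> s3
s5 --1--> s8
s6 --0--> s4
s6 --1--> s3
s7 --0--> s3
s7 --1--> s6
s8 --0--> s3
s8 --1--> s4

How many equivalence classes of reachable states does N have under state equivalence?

First remove the unreachable states {s1,s5}; 7 states remain.
Start with accepting vs non-accepting: {s2,s3,s6,s7,s8} | {s0,s4}.
Refine {s2,s3,s6,s7,s8} on symbol 0: members go to different blocks, giving {s2,s3,s7,s8} and {s6}.
Split {s2,s3,s7,s8} by δ(·,1) → {s2,s8} and {s3} and {s7}.
Split {s0,s4} by δ(·,0) → {s0} and {s4}.
Split {s2,s8} by δ(·,1) → {s2} and {s8}.
Stable partition: {s2} | {s0} | {s6} | {s3} | {s7} | {s4} | {s8} — 7 equivalence classes.

7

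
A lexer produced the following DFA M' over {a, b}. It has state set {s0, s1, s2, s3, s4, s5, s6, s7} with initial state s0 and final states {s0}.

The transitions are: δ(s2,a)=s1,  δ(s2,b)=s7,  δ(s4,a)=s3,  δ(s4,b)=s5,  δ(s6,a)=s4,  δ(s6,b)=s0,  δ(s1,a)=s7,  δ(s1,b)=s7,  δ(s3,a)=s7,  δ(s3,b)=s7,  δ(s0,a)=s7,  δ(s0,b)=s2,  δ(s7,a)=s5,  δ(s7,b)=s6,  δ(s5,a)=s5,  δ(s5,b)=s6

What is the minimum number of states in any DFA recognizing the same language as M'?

5

All states are reachable from the start state.
P0 = {s0} | {s1,s2,s3,s4,s5,s6,s7}.
Refine {s1,s2,s3,s4,s5,s6,s7} on symbol b: members go to different blocks, giving {s1,s2,s3,s4,s5,s7} and {s6}.
On input b, block {s1,s2,s3,s4,s5,s7} splits into {s1,s2,s3,s4} and {s5,s7}.
On input a, block {s1,s2,s3,s4} splits into {s1,s3} and {s2,s4}.
Stable partition: {s0} | {s1,s3} | {s6} | {s5,s7} | {s2,s4} — 5 equivalence classes.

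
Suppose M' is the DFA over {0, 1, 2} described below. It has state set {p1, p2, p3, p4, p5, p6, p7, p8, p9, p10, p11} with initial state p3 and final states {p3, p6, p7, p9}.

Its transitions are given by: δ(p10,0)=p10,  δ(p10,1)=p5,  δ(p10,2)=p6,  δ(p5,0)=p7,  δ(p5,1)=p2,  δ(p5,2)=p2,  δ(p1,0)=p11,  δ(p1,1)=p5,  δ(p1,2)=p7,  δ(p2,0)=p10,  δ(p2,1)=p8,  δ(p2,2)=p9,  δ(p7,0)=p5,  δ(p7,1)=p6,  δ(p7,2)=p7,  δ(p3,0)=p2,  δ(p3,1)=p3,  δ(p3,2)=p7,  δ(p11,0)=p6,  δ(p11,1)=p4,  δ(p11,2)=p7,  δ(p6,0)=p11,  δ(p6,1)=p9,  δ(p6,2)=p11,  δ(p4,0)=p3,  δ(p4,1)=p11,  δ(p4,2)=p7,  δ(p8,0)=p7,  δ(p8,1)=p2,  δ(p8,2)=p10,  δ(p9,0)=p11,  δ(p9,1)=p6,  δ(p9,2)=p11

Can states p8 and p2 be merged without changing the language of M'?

No

States {p1} cannot be reached from the start state, so discard them.
Start with accepting vs non-accepting: {p3,p6,p7,p9} | {p2,p4,p5,p8,p10,p11}.
On input 2, block {p3,p6,p7,p9} splits into {p3,p7} and {p6,p9}.
Split {p3,p7} by δ(·,1) → {p3} and {p7}.
Refine {p2,p4,p5,p8,p10,p11} on symbol 0: members go to different blocks, giving {p2,p10} and {p5,p8} and {p4} and {p11}.
No further refinement is possible. Final partition (7 blocks): {p3} | {p2,p10} | {p6,p9} | {p7} | {p5,p8} | {p4} | {p11}.
p8 and p2 end up in different blocks, so they are distinguishable. For instance, the string '0' is accepted from only p8.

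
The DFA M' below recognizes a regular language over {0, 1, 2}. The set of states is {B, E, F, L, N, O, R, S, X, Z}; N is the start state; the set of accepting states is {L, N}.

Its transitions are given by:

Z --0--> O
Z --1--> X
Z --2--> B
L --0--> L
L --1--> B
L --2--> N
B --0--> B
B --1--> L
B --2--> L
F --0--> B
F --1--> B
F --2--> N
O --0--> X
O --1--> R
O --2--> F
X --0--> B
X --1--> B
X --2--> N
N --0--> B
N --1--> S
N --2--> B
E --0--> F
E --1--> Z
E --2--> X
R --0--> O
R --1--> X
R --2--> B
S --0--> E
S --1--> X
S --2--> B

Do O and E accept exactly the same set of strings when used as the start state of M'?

Yes

All states are reachable from the start state.
Initial partition by acceptance: {L,N} | {B,E,F,O,R,S,X,Z}.
On input 0, block {L,N} splits into {N} and {L}.
Refine {B,E,F,O,R,S,X,Z} on symbol 1: members go to different blocks, giving {E,F,O,R,S,X,Z} and {B}.
Split {E,F,O,R,S,X,Z} by δ(·,0) → {E,O,R,S,Z} and {F,X}.
Refine {E,O,R,S,Z} on symbol 0: members go to different blocks, giving {R,S,Z} and {E,O}.
No further refinement is possible. Final partition (6 blocks): {N} | {R,S,Z} | {L} | {B} | {F,X} | {E,O}.
O and E lie in the same block of the stable partition, so they are equivalent — no string distinguishes them.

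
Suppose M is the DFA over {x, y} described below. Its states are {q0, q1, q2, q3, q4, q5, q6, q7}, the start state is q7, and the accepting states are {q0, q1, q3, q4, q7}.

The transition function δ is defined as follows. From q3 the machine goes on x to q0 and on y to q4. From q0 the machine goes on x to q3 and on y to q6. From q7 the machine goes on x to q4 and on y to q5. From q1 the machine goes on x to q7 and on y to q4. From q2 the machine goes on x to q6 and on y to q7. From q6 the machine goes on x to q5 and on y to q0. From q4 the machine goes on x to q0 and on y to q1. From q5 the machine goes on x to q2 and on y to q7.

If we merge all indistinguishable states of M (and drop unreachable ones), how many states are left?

P0 = {q0,q1,q3,q4,q7} | {q2,q5,q6}.
Refine {q0,q1,q3,q4,q7} on symbol y: members go to different blocks, giving {q1,q3,q4} and {q0,q7}.
No further refinement is possible. Final partition (3 blocks): {q1,q3,q4} | {q2,q5,q6} | {q0,q7}.

3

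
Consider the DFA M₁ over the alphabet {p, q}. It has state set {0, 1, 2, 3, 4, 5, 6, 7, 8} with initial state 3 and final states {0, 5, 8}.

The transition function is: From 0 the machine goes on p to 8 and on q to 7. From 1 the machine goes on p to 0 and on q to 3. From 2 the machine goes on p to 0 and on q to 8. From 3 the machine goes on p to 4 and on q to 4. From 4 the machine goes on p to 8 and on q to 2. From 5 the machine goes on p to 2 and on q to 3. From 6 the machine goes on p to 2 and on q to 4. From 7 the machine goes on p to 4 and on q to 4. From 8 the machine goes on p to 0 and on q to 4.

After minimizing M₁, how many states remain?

5

Reachable states from the start: {0,2,3,4,7,8}. Unreachable: {1,5,6} — drop them.
P0 = {0,8} | {2,3,4,7}.
On input p, block {2,3,4,7} splits into {2,4} and {3,7}.
Refine {0,8} on symbol q: members go to different blocks, giving {0} and {8}.
Refine {2,4} on symbol p: members go to different blocks, giving {2} and {4}.
No further refinement is possible. Final partition (5 blocks): {0} | {2} | {3,7} | {8} | {4}.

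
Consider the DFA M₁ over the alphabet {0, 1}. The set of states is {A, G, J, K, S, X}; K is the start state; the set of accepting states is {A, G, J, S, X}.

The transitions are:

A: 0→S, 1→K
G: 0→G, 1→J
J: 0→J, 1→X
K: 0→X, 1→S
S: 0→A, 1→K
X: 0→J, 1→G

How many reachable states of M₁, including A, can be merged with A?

Start with accepting vs non-accepting: {A,G,J,S,X} | {K}.
Split {A,G,J,S,X} by δ(·,1) → {G,J,X} and {A,S}.
Stable partition: {G,J,X} | {K} | {A,S} — 3 equivalence classes.
State A belongs to the block {A,S}, which has 2 states.

2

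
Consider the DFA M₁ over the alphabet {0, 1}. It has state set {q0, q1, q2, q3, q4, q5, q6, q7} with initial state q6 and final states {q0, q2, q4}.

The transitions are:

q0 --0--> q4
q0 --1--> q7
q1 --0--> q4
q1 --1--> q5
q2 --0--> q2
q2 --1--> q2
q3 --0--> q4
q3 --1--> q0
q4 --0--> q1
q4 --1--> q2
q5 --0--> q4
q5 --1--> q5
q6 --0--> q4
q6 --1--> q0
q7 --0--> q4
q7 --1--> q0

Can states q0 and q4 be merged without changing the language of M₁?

No

Reachable states from the start: {q0,q1,q2,q4,q5,q6,q7}. Unreachable: {q3} — drop them.
Start with accepting vs non-accepting: {q0,q2,q4} | {q1,q5,q6,q7}.
Split {q0,q2,q4} by δ(·,0) → {q0,q2} and {q4}.
On input 0, block {q0,q2} splits into {q0} and {q2}.
Split {q1,q5,q6,q7} by δ(·,1) → {q1,q5} and {q6,q7}.
The partition is now stable with 5 blocks: {q0} | {q1,q5} | {q4} | {q2} | {q6,q7}.
q0 and q4 end up in different blocks, so they are distinguishable. For instance, the string '0' is accepted from only q0.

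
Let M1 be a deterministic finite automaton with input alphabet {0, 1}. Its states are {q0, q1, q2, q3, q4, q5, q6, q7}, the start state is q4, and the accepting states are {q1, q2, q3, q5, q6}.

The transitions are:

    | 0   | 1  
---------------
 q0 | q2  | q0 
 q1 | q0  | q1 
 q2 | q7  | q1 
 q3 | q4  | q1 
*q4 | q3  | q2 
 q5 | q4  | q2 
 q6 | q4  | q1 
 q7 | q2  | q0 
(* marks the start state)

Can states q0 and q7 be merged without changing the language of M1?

Yes

States {q5,q6} cannot be reached from the start state, so discard them.
Start with accepting vs non-accepting: {q1,q2,q3} | {q0,q4,q7}.
Refine {q0,q4,q7} on symbol 1: members go to different blocks, giving {q0,q7} and {q4}.
Refine {q1,q2,q3} on symbol 0: members go to different blocks, giving {q1,q2} and {q3}.
The partition is now stable with 4 blocks: {q1,q2} | {q0,q7} | {q4} | {q3}.
q0 and q7 lie in the same block of the stable partition, so they are equivalent — no string distinguishes them.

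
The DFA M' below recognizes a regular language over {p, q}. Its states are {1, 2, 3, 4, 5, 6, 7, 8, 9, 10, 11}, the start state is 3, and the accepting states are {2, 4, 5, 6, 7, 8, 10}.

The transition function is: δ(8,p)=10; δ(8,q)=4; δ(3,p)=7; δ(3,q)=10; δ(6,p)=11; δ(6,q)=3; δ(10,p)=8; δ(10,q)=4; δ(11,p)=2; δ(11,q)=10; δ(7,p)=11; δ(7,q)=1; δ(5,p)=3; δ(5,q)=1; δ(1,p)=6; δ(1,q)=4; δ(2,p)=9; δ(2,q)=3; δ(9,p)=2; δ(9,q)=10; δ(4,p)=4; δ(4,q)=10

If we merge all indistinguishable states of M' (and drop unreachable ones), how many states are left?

States {5} cannot be reached from the start state, so discard them.
Initial partition by acceptance: {2,4,6,7,8,10} | {1,3,9,11}.
Refine {2,4,6,7,8,10} on symbol p: members go to different blocks, giving {2,6,7} and {4,8,10}.
No further refinement is possible. Final partition (3 blocks): {2,6,7} | {1,3,9,11} | {4,8,10}.

3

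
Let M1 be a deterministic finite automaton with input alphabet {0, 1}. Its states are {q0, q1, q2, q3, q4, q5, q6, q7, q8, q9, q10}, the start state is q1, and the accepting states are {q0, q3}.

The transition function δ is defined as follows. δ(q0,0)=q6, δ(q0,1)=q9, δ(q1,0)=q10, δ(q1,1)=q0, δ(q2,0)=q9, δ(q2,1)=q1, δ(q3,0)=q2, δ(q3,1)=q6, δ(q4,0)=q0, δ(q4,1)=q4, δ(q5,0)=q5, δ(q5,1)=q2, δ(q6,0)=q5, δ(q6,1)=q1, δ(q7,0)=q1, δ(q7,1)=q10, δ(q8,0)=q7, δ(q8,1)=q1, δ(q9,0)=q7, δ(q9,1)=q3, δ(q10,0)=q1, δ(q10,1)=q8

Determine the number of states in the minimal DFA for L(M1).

10

States {q4} cannot be reached from the start state, so discard them.
Start with accepting vs non-accepting: {q0,q3} | {q1,q2,q5,q6,q7,q8,q9,q10}.
On input 1, block {q1,q2,q5,q6,q7,q8,q9,q10} splits into {q2,q5,q6,q7,q8,q10} and {q1,q9}.
Split {q0,q3} by δ(·,1) → {q0} and {q3}.
Split {q2,q5,q6,q7,q8,q10} by δ(·,0) → {q2,q7,q10} and {q5,q6,q8}.
Refine {q2,q7,q10} on symbol 1: members go to different blocks, giving {q2} and {q7} and {q10}.
Split {q1,q9} by δ(·,0) → {q1} and {q9}.
Refine {q5,q6,q8} on symbol 0: members go to different blocks, giving {q5,q6} and {q8}.
Split {q5,q6} by δ(·,1) → {q5} and {q6}.
Stable partition: {q0} | {q2} | {q1} | {q3} | {q5} | {q7} | {q10} | {q9} | {q8} | {q6} — 10 equivalence classes.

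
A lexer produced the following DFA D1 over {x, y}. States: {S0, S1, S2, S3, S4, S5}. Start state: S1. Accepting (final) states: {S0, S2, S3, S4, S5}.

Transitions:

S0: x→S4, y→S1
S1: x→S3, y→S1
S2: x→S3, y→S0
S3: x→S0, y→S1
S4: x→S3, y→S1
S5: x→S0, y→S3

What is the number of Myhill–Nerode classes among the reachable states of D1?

2

States {S2,S5} cannot be reached from the start state, so discard them.
Start with accepting vs non-accepting: {S0,S3,S4} | {S1}.
No further refinement is possible. Final partition (2 blocks): {S0,S3,S4} | {S1}.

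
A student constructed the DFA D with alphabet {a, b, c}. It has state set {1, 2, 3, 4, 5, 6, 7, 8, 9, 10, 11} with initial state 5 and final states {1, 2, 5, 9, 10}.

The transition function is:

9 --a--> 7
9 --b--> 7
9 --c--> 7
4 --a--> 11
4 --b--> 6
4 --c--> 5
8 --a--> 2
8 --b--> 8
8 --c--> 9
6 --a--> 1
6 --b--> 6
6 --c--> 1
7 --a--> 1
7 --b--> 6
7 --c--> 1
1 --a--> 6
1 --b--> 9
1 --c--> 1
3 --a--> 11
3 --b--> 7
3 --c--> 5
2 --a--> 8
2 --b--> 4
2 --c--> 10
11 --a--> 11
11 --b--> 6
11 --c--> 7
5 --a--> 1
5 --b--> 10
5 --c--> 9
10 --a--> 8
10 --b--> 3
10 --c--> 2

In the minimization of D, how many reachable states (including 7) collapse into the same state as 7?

2

Every state is reachable, so we keep all 11.
Initial partition by acceptance: {1,2,5,9,10} | {3,4,6,7,8,11}.
Split {1,2,5,9,10} by δ(·,a) → {1,2,9,10} and {5}.
On input b, block {1,2,9,10} splits into {2,9,10} and {1}.
Split {2,9,10} by δ(·,c) → {2,10} and {9}.
On input a, block {3,4,6,7,8,11} splits into {3,4,11} and {6,7} and {8}.
Refine {3,4,11} on symbol c: members go to different blocks, giving {3,4} and {11}.
No further refinement is possible. Final partition (8 blocks): {2,10} | {3,4} | {5} | {1} | {9} | {6,7} | {8} | {11}.
The equivalence class containing 7 is {6,7}, of size 2.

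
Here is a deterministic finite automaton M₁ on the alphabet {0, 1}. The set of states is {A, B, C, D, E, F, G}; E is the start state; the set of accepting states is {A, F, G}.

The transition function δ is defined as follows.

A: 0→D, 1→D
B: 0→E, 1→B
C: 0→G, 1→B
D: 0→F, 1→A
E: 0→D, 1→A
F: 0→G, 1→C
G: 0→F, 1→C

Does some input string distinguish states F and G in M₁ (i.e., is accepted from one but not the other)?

No

P0 = {A,F,G} | {B,C,D,E}.
On input 0, block {A,F,G} splits into {F,G} and {A}.
Split {B,C,D,E} by δ(·,0) → {B,E} and {C,D}.
On input 0, block {B,E} splits into {B} and {E}.
Refine {C,D} on symbol 1: members go to different blocks, giving {C} and {D}.
No further refinement is possible. Final partition (6 blocks): {F,G} | {B} | {A} | {C} | {E} | {D}.
F and G lie in the same block of the stable partition, so they are equivalent — no string distinguishes them.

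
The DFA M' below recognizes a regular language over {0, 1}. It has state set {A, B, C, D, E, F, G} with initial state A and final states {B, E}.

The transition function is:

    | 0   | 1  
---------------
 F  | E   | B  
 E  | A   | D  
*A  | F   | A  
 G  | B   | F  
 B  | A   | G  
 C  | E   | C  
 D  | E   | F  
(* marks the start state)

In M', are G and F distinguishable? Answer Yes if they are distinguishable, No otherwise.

States {C} cannot be reached from the start state, so discard them.
P0 = {B,E} | {A,D,F,G}.
Split {A,D,F,G} by δ(·,0) → {D,F,G} and {A}.
Split {D,F,G} by δ(·,1) → {D,G} and {F}.
No further refinement is possible. Final partition (4 blocks): {B,E} | {D,G} | {A} | {F}.
G and F end up in different blocks, so they are distinguishable. For instance, the string '1' is accepted from only F.

Yes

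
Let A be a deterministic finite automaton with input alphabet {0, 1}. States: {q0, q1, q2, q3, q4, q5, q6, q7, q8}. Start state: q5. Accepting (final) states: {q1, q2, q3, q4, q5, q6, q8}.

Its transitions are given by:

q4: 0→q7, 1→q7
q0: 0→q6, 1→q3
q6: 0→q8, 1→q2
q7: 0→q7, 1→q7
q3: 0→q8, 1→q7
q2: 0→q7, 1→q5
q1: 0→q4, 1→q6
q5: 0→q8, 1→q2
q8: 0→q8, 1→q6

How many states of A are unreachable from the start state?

4

BFS from q5 reaches {q2, q5, q6, q7, q8}; the 4 state(s) q0, q1, q3, q4 are never visited.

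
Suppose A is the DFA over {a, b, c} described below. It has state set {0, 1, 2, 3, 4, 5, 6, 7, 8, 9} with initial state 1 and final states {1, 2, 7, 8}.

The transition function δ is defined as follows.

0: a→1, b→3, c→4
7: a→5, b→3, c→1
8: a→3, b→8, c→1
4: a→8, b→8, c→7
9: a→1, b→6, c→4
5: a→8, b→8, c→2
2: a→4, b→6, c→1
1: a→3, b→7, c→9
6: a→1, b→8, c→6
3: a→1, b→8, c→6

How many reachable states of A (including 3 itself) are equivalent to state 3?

2

Reachable states from the start: {1,2,3,4,5,6,7,8,9}. Unreachable: {0} — drop them.
Start with accepting vs non-accepting: {1,2,7,8} | {3,4,5,6,9}.
Refine {1,2,7,8} on symbol b: members go to different blocks, giving {1,8} and {2,7}.
On input b, block {1,8} splits into {1} and {8}.
On input a, block {3,4,5,6,9} splits into {3,6,9} and {4,5}.
Split {3,6,9} by δ(·,b) → {3,6} and {9}.
Stable partition: {1} | {3,6} | {2,7} | {8} | {4,5} | {9} — 6 equivalence classes.
The equivalence class containing 3 is {3,6}, of size 2.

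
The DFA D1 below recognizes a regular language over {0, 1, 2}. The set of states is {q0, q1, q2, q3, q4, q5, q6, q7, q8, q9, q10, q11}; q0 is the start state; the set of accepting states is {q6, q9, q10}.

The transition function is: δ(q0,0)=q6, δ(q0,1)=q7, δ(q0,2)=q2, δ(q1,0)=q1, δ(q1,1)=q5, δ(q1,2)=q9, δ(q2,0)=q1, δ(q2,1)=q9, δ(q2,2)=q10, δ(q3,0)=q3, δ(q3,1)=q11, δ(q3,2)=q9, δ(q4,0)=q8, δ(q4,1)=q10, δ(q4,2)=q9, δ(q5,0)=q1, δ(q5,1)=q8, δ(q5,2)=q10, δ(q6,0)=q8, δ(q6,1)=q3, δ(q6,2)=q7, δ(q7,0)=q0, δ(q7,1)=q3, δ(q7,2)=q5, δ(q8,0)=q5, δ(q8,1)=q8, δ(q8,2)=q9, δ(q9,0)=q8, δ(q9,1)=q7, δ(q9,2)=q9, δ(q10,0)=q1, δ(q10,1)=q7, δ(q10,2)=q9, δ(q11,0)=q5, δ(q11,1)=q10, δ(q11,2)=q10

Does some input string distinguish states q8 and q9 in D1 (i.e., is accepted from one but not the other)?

Yes

States {q4} cannot be reached from the start state, so discard them.
Start with accepting vs non-accepting: {q6,q9,q10} | {q0,q1,q2,q3,q5,q7,q8,q11}.
On input 2, block {q6,q9,q10} splits into {q9,q10} and {q6}.
On input 0, block {q0,q1,q2,q3,q5,q7,q8,q11} splits into {q1,q2,q3,q5,q7,q8,q11} and {q0}.
On input 0, block {q1,q2,q3,q5,q7,q8,q11} splits into {q1,q2,q3,q5,q8,q11} and {q7}.
Split {q1,q2,q3,q5,q8,q11} by δ(·,1) → {q1,q3,q5,q8} and {q2,q11}.
Split {q1,q3,q5,q8} by δ(·,1) → {q1,q5,q8} and {q3}.
The partition is now stable with 7 blocks: {q9,q10} | {q1,q5,q8} | {q6} | {q0} | {q7} | {q2,q11} | {q3}.
q8 and q9 end up in different blocks, so they are distinguishable. For instance, the string 'ε' is accepted from only q9.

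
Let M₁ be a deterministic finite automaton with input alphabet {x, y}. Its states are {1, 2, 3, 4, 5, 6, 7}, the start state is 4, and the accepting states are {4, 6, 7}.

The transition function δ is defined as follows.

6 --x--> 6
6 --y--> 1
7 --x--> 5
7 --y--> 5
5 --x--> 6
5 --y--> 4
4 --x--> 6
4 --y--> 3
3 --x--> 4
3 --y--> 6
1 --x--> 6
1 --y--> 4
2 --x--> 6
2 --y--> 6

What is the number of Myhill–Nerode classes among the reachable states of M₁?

States {2,5,7} cannot be reached from the start state, so discard them.
Initial partition by acceptance: {4,6} | {1,3}.
No further refinement is possible. Final partition (2 blocks): {4,6} | {1,3}.

2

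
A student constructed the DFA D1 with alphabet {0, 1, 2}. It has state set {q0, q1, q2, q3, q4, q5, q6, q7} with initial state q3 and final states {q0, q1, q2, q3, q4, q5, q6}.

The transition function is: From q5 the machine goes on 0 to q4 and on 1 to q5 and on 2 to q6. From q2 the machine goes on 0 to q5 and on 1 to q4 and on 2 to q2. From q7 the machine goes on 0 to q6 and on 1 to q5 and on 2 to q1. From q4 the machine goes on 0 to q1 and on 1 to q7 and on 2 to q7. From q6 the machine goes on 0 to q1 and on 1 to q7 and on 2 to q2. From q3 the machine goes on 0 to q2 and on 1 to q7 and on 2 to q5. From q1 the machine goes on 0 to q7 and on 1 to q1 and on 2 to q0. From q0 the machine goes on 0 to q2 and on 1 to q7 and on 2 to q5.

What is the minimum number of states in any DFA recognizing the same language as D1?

Every state is reachable, so we keep all 8.
Initial partition by acceptance: {q0,q1,q2,q3,q4,q5,q6} | {q7}.
Refine {q0,q1,q2,q3,q4,q5,q6} on symbol 0: members go to different blocks, giving {q0,q2,q3,q4,q5,q6} and {q1}.
Split {q0,q2,q3,q4,q5,q6} by δ(·,0) → {q0,q2,q3,q5} and {q4,q6}.
On input 0, block {q0,q2,q3,q5} splits into {q0,q2,q3} and {q5}.
Refine {q0,q2,q3} on symbol 0: members go to different blocks, giving {q0,q3} and {q2}.
Split {q4,q6} by δ(·,2) → {q4} and {q6}.
The partition is now stable with 7 blocks: {q0,q3} | {q7} | {q1} | {q4} | {q5} | {q2} | {q6}.

7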